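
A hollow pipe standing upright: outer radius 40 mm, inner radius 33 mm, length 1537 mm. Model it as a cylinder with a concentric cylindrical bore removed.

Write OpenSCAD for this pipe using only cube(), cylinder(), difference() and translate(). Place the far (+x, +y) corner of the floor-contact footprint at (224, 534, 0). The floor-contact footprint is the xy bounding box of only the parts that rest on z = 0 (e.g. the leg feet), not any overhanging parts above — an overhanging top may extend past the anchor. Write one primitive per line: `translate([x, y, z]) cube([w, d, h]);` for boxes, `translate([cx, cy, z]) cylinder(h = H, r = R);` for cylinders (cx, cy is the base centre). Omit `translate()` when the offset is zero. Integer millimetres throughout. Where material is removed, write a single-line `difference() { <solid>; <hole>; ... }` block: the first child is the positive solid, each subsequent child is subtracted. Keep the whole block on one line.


difference() { translate([184, 494, 0]) cylinder(h = 1537, r = 40); translate([184, 494, 0]) cylinder(h = 1537, r = 33); }


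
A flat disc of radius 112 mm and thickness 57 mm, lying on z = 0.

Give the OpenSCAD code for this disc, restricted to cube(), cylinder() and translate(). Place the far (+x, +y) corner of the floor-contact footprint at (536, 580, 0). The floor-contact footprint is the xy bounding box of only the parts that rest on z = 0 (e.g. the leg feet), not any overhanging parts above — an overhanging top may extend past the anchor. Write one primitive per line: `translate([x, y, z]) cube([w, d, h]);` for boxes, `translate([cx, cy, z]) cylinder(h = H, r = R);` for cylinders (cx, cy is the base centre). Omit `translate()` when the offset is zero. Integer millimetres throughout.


translate([424, 468, 0]) cylinder(h = 57, r = 112);


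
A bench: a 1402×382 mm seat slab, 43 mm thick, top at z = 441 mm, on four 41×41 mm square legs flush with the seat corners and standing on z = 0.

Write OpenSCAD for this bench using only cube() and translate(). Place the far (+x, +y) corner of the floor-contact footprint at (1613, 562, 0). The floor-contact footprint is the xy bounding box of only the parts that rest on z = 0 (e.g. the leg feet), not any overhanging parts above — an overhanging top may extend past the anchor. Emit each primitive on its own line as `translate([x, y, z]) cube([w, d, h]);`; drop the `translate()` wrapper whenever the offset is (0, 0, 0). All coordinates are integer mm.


translate([211, 180, 398]) cube([1402, 382, 43]);
translate([211, 180, 0]) cube([41, 41, 398]);
translate([211, 521, 0]) cube([41, 41, 398]);
translate([1572, 180, 0]) cube([41, 41, 398]);
translate([1572, 521, 0]) cube([41, 41, 398]);


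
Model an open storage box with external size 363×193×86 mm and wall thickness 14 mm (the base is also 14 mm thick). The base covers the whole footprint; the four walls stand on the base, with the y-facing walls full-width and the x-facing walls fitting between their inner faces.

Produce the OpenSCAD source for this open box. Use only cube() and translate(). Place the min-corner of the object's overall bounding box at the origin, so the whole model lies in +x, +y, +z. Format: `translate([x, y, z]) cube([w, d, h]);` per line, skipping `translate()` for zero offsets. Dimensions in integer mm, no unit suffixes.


cube([363, 193, 14]);
translate([0, 0, 14]) cube([363, 14, 72]);
translate([0, 179, 14]) cube([363, 14, 72]);
translate([0, 14, 14]) cube([14, 165, 72]);
translate([349, 14, 14]) cube([14, 165, 72]);


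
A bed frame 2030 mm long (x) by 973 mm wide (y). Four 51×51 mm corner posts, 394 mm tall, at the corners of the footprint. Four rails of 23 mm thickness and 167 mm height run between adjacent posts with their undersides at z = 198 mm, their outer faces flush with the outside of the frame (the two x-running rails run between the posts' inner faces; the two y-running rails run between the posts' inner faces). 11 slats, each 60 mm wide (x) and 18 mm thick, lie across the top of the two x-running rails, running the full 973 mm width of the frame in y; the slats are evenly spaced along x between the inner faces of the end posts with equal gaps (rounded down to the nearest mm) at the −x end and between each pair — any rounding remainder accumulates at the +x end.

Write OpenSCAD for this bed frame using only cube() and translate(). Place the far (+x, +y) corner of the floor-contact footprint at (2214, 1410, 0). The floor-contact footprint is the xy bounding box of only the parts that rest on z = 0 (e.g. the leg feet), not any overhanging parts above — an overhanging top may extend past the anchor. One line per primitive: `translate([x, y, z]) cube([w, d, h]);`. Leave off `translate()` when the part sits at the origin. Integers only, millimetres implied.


translate([184, 437, 0]) cube([51, 51, 394]);
translate([184, 1359, 0]) cube([51, 51, 394]);
translate([2163, 437, 0]) cube([51, 51, 394]);
translate([2163, 1359, 0]) cube([51, 51, 394]);
translate([235, 437, 198]) cube([1928, 23, 167]);
translate([235, 1387, 198]) cube([1928, 23, 167]);
translate([184, 488, 198]) cube([23, 871, 167]);
translate([2191, 488, 198]) cube([23, 871, 167]);
translate([340, 437, 365]) cube([60, 973, 18]);
translate([505, 437, 365]) cube([60, 973, 18]);
translate([670, 437, 365]) cube([60, 973, 18]);
translate([835, 437, 365]) cube([60, 973, 18]);
translate([1000, 437, 365]) cube([60, 973, 18]);
translate([1165, 437, 365]) cube([60, 973, 18]);
translate([1330, 437, 365]) cube([60, 973, 18]);
translate([1495, 437, 365]) cube([60, 973, 18]);
translate([1660, 437, 365]) cube([60, 973, 18]);
translate([1825, 437, 365]) cube([60, 973, 18]);
translate([1990, 437, 365]) cube([60, 973, 18]);


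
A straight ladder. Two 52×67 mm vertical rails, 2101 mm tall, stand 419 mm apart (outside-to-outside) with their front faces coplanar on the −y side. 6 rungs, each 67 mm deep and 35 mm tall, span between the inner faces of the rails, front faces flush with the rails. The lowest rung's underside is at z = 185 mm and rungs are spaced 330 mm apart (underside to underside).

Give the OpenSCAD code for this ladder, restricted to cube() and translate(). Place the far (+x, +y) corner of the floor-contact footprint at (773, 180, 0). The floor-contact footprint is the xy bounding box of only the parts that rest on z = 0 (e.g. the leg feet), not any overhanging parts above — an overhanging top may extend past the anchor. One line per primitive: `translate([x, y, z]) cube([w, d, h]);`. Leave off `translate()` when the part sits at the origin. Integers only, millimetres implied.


translate([354, 113, 0]) cube([52, 67, 2101]);
translate([721, 113, 0]) cube([52, 67, 2101]);
translate([406, 113, 185]) cube([315, 67, 35]);
translate([406, 113, 515]) cube([315, 67, 35]);
translate([406, 113, 845]) cube([315, 67, 35]);
translate([406, 113, 1175]) cube([315, 67, 35]);
translate([406, 113, 1505]) cube([315, 67, 35]);
translate([406, 113, 1835]) cube([315, 67, 35]);


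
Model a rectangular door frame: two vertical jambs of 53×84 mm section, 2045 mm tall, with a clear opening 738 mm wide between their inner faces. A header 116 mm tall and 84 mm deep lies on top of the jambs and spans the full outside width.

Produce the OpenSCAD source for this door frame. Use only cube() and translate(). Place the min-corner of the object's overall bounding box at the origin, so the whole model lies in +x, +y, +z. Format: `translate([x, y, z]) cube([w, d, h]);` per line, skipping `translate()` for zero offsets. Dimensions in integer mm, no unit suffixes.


cube([53, 84, 2045]);
translate([791, 0, 0]) cube([53, 84, 2045]);
translate([0, 0, 2045]) cube([844, 84, 116]);


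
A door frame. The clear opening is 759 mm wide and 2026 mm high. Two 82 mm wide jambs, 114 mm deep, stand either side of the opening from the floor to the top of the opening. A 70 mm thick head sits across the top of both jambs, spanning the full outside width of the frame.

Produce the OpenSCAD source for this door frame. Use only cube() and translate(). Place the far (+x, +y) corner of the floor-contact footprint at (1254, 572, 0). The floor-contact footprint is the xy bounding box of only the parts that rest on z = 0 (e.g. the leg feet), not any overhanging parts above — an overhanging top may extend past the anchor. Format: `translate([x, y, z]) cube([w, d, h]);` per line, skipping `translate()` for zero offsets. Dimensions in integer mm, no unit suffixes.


translate([331, 458, 0]) cube([82, 114, 2026]);
translate([1172, 458, 0]) cube([82, 114, 2026]);
translate([331, 458, 2026]) cube([923, 114, 70]);


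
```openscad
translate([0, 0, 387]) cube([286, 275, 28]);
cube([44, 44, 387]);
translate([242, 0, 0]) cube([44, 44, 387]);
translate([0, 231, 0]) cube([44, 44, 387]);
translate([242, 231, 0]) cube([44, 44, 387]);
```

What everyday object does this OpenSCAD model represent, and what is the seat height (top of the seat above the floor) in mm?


A stool. The seat height is 415 mm.

A 286×275×28 slab at z = 387 on four corner posts — a stool. The seat top is 387 + 28 = 415 mm.


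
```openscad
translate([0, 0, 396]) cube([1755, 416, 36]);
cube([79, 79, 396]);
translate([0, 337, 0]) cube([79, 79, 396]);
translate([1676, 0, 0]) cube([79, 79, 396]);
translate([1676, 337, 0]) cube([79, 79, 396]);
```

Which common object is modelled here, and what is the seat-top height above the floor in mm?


A bench. The seat-top height is 432 mm.

A long slab on four corner posts — a bench. The slab sits at z = 396 with thickness 36, so the top is 396 + 36 = 432 mm.


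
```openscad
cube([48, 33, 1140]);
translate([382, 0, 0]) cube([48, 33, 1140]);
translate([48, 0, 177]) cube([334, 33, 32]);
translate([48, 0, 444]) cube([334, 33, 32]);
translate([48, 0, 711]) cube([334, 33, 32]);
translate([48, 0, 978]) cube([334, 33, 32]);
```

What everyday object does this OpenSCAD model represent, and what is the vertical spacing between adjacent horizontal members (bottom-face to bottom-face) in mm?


A ladder. The rung spacing is 267 mm.

Two tall 48×33 posts with 4 short bars between them — a ladder. Adjacent rungs sit at z = 177 and z = 444, so the spacing is 444 − 177 = 267 mm.


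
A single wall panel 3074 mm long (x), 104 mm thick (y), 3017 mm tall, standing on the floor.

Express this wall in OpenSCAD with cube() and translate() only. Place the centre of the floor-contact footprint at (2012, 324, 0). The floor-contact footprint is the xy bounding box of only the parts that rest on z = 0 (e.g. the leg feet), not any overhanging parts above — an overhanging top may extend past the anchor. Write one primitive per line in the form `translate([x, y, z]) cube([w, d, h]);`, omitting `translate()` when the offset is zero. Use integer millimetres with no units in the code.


translate([475, 272, 0]) cube([3074, 104, 3017]);


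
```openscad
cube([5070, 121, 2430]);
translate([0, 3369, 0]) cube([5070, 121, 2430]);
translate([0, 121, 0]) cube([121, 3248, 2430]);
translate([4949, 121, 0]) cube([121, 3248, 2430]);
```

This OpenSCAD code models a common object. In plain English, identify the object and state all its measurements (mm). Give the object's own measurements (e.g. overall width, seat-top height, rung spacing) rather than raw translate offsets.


The wall frame of a small rectangular building: four walls, each 2430 mm tall and 121 mm thick, enclosing a footprint 5070 mm (x) by 3490 mm (y) outside-to-outside, with no floor or roof. The front and back walls (the −y and +y sides) span the full width; the two side walls fit between them.


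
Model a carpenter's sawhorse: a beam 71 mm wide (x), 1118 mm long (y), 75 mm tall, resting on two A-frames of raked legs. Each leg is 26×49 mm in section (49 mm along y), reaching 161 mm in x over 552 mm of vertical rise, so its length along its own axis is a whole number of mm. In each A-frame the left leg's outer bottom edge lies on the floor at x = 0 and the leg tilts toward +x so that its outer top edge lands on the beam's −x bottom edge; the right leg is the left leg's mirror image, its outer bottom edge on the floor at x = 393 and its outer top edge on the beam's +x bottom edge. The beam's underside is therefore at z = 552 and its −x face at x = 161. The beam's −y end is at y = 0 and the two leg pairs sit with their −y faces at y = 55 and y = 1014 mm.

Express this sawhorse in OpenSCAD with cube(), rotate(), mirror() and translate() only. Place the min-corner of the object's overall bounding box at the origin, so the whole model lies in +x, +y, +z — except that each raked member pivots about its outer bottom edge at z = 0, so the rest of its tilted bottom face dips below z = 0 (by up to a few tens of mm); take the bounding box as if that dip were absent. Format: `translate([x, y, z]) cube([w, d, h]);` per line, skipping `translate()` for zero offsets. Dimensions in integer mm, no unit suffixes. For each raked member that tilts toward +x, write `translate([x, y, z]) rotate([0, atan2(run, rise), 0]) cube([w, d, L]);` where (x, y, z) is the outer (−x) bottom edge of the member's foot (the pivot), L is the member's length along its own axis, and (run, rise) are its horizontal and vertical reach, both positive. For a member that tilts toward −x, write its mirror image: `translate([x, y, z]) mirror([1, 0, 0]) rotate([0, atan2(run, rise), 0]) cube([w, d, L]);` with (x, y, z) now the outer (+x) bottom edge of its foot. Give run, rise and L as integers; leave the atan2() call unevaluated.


translate([161, 0, 552]) cube([71, 1118, 75]);
translate([0, 55, 0]) rotate([0, atan2(161, 552), 0]) cube([26, 49, 575]);
translate([393, 55, 0]) mirror([1, 0, 0]) rotate([0, atan2(161, 552), 0]) cube([26, 49, 575]);
translate([0, 1014, 0]) rotate([0, atan2(161, 552), 0]) cube([26, 49, 575]);
translate([393, 1014, 0]) mirror([1, 0, 0]) rotate([0, atan2(161, 552), 0]) cube([26, 49, 575]);


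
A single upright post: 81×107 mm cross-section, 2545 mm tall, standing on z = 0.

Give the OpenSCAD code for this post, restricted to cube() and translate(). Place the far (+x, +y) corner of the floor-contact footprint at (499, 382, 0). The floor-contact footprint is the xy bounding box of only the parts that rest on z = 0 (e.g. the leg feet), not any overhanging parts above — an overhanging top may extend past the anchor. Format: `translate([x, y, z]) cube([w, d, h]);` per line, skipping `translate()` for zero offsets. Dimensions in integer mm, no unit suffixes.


translate([418, 275, 0]) cube([81, 107, 2545]);


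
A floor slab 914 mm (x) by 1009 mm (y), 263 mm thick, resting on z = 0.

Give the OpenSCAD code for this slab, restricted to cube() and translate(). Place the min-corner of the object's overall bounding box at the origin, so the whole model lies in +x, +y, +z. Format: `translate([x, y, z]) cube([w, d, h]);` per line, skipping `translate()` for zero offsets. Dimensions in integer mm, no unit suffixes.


cube([914, 1009, 263]);


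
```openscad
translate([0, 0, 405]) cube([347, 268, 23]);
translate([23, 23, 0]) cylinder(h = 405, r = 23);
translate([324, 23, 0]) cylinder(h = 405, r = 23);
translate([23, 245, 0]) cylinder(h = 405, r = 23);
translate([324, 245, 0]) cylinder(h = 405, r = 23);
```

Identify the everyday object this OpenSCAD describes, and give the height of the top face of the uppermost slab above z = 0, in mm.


A stool. The seat height is 428 mm.

A 347×268×23 slab at z = 405 on four corner cylinders — a stool. The seat top is 405 + 23 = 428 mm.


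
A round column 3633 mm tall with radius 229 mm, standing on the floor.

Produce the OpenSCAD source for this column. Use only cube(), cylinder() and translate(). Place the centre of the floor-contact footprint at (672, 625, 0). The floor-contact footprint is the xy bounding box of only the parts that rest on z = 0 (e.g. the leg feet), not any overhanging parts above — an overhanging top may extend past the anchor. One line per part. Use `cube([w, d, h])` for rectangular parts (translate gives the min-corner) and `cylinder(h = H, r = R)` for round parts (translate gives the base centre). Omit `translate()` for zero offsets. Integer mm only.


translate([672, 625, 0]) cylinder(h = 3633, r = 229);


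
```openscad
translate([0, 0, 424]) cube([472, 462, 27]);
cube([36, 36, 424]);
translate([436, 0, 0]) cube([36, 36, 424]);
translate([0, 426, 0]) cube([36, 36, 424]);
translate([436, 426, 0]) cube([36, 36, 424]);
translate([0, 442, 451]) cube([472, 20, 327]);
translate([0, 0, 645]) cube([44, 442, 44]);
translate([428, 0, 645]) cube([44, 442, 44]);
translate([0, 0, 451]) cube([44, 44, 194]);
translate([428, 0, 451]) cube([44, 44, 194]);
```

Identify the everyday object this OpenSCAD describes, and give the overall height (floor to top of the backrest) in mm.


A chair. The overall height is 778 mm.

A slab on four corner posts with a tall panel at the back — a chair. The seat slab sits at z = 424 with thickness 27, and the 327 mm backrest starts at the seat top, so the overall height is 424 + 27 + 327 = 778 mm.


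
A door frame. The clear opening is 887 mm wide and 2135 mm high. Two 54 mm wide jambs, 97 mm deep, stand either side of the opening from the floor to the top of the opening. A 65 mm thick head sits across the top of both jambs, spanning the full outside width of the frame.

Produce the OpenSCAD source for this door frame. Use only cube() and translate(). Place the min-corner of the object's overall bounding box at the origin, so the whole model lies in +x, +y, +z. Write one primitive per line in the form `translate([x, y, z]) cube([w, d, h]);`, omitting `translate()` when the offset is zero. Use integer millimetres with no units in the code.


cube([54, 97, 2135]);
translate([941, 0, 0]) cube([54, 97, 2135]);
translate([0, 0, 2135]) cube([995, 97, 65]);


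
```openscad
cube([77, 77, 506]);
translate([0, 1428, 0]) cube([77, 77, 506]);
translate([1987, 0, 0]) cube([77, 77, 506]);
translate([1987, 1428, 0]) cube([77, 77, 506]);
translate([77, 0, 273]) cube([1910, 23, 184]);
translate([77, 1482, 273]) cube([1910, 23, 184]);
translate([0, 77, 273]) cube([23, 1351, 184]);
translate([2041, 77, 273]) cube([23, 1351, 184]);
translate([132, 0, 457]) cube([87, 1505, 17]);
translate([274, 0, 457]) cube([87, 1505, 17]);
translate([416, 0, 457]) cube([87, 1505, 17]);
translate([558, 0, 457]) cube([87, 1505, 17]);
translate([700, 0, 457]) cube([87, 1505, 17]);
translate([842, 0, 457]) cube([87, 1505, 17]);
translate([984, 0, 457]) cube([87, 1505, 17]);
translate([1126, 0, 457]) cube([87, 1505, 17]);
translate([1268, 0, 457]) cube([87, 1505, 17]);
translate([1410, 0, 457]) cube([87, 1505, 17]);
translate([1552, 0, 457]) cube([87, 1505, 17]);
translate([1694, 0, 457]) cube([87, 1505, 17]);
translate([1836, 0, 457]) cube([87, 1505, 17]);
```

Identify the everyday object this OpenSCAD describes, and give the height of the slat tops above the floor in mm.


A bed frame. The slat-top height is 474 mm.

Four posts, four rails, and a row of slats — a bed frame. Slats sit on the rails at z = 273 + 184 = 457; with slat thickness 17, the top is 474 mm.


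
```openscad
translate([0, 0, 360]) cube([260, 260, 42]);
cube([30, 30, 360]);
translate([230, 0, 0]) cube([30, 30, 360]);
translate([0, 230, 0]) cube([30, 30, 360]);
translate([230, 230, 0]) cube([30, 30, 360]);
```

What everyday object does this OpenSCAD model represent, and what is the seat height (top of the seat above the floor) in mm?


A stool. The seat height is 402 mm.

A 260×260×42 slab at z = 360 on four corner posts — a stool. The seat top is 360 + 42 = 402 mm.


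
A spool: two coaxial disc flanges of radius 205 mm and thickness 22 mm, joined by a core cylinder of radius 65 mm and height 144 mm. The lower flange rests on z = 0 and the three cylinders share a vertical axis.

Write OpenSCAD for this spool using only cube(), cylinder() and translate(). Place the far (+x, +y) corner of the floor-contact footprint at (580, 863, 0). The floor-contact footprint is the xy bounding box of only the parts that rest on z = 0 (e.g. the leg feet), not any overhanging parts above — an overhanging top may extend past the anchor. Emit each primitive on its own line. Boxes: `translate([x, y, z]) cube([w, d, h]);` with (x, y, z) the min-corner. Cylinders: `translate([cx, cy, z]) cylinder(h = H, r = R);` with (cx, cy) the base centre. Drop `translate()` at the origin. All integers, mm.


translate([375, 658, 0]) cylinder(h = 22, r = 205);
translate([375, 658, 22]) cylinder(h = 144, r = 65);
translate([375, 658, 166]) cylinder(h = 22, r = 205);


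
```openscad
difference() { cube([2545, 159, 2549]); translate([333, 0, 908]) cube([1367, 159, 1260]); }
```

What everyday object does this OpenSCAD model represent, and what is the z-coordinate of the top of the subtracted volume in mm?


A wall with a window opening. The window head height is 2168 mm.

A wall with a rectangular opening subtracted — a window. Sill at z = 908, opening 1260 mm tall, so the head is at 908 + 1260 = 2168 mm.


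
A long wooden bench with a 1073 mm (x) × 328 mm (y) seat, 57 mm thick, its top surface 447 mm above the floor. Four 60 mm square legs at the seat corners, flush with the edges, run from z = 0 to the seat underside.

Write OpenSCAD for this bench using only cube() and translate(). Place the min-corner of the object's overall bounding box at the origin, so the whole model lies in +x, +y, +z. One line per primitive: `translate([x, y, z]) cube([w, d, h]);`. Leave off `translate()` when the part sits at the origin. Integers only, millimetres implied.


translate([0, 0, 390]) cube([1073, 328, 57]);
cube([60, 60, 390]);
translate([0, 268, 0]) cube([60, 60, 390]);
translate([1013, 0, 0]) cube([60, 60, 390]);
translate([1013, 268, 0]) cube([60, 60, 390]);


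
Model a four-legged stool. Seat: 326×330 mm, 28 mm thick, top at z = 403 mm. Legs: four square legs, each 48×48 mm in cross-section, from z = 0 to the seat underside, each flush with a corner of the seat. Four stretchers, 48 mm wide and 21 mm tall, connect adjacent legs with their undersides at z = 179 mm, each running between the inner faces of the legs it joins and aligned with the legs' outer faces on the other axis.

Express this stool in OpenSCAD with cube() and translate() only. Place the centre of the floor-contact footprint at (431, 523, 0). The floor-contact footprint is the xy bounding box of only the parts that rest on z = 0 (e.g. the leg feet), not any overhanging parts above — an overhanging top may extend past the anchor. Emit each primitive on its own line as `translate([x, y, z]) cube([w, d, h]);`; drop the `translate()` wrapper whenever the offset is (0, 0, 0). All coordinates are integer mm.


translate([268, 358, 375]) cube([326, 330, 28]);
translate([268, 358, 0]) cube([48, 48, 375]);
translate([546, 358, 0]) cube([48, 48, 375]);
translate([268, 640, 0]) cube([48, 48, 375]);
translate([546, 640, 0]) cube([48, 48, 375]);
translate([316, 358, 179]) cube([230, 48, 21]);
translate([316, 640, 179]) cube([230, 48, 21]);
translate([268, 406, 179]) cube([48, 234, 21]);
translate([546, 406, 179]) cube([48, 234, 21]);


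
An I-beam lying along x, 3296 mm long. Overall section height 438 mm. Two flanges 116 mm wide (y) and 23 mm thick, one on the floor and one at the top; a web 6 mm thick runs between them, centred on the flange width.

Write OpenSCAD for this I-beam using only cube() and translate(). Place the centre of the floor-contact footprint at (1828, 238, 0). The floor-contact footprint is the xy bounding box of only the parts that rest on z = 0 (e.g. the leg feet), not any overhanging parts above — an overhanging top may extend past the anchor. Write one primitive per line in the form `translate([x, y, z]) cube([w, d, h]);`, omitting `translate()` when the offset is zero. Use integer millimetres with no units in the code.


translate([180, 180, 0]) cube([3296, 116, 23]);
translate([180, 235, 23]) cube([3296, 6, 392]);
translate([180, 180, 415]) cube([3296, 116, 23]);


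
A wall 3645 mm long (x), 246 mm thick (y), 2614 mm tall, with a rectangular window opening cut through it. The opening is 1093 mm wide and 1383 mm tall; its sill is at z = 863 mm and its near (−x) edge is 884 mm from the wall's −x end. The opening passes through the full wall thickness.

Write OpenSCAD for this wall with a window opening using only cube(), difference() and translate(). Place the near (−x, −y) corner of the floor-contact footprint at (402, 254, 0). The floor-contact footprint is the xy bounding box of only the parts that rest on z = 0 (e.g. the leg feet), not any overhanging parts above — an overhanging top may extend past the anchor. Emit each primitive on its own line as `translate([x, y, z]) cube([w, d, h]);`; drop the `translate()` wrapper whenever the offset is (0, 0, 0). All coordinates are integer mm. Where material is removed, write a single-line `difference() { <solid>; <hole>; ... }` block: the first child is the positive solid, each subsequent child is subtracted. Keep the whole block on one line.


difference() { translate([402, 254, 0]) cube([3645, 246, 2614]); translate([1286, 254, 863]) cube([1093, 246, 1383]); }


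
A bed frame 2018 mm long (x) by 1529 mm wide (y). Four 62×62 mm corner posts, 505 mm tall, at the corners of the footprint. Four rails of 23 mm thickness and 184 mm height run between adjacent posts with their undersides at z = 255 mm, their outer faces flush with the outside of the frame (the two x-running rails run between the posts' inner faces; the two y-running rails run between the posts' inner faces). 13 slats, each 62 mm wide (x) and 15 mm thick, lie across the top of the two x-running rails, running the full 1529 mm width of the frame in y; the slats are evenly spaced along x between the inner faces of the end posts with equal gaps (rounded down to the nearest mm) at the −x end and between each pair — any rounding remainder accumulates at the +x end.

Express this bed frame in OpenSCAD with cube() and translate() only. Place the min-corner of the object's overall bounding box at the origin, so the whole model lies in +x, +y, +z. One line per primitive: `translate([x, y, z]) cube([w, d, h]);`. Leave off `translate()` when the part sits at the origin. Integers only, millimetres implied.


// slat z = rail_z + rail_h = 255 + 184 = 439
// slat gap = ⌊(1894 − 13·62) / 14⌋ = 77
cube([62, 62, 505]);
translate([0, 1467, 0]) cube([62, 62, 505]);
translate([1956, 0, 0]) cube([62, 62, 505]);
translate([1956, 1467, 0]) cube([62, 62, 505]);
translate([62, 0, 255]) cube([1894, 23, 184]);
translate([62, 1506, 255]) cube([1894, 23, 184]);
translate([0, 62, 255]) cube([23, 1405, 184]);
translate([1995, 62, 255]) cube([23, 1405, 184]);
translate([139, 0, 439]) cube([62, 1529, 15]);
translate([278, 0, 439]) cube([62, 1529, 15]);
translate([417, 0, 439]) cube([62, 1529, 15]);
translate([556, 0, 439]) cube([62, 1529, 15]);
translate([695, 0, 439]) cube([62, 1529, 15]);
translate([834, 0, 439]) cube([62, 1529, 15]);
translate([973, 0, 439]) cube([62, 1529, 15]);
translate([1112, 0, 439]) cube([62, 1529, 15]);
translate([1251, 0, 439]) cube([62, 1529, 15]);
translate([1390, 0, 439]) cube([62, 1529, 15]);
translate([1529, 0, 439]) cube([62, 1529, 15]);
translate([1668, 0, 439]) cube([62, 1529, 15]);
translate([1807, 0, 439]) cube([62, 1529, 15]);


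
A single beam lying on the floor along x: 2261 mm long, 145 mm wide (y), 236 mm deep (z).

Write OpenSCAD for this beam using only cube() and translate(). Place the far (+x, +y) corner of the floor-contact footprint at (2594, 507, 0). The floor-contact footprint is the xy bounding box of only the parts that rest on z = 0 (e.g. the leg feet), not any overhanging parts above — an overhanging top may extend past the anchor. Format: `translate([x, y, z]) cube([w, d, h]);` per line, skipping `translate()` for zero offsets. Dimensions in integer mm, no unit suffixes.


translate([333, 362, 0]) cube([2261, 145, 236]);


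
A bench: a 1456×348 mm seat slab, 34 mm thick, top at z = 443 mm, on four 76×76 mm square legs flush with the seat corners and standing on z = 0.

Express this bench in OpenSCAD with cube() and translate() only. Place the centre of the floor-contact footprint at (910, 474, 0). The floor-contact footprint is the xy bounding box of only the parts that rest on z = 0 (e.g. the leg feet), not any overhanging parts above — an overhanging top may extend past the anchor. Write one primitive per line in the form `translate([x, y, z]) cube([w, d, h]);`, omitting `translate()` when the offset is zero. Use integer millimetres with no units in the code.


translate([182, 300, 409]) cube([1456, 348, 34]);
translate([182, 300, 0]) cube([76, 76, 409]);
translate([182, 572, 0]) cube([76, 76, 409]);
translate([1562, 300, 0]) cube([76, 76, 409]);
translate([1562, 572, 0]) cube([76, 76, 409]);


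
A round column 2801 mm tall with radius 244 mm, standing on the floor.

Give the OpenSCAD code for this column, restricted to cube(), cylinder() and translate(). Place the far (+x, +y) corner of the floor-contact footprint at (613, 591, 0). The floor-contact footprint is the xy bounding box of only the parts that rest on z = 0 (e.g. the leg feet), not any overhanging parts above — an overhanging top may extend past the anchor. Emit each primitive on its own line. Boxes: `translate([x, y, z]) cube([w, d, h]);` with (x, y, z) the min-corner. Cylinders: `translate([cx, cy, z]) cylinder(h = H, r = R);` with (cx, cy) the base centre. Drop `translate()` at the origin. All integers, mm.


translate([369, 347, 0]) cylinder(h = 2801, r = 244);


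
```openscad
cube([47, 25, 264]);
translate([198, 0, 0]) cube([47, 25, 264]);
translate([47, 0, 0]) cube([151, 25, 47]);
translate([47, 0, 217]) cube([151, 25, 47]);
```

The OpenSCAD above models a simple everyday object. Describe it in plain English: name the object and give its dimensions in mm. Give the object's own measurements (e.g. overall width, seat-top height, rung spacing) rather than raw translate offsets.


A rectangular picture frame lying in the x–z plane (depth along y). The opening is 151 mm wide (x) by 170 mm tall (z), surrounded by a border 47 mm wide on all four sides. The frame is 25 mm deep and is made of two full-height vertical stiles with two horizontal rails fitted between them.


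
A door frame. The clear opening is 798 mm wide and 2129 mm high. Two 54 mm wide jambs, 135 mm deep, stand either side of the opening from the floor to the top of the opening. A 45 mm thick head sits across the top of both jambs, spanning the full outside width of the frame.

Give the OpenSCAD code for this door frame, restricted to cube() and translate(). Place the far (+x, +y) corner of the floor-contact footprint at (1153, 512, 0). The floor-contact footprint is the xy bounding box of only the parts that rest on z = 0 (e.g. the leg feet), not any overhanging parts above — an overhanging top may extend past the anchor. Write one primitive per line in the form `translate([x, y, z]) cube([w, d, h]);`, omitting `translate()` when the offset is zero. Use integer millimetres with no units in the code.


translate([247, 377, 0]) cube([54, 135, 2129]);
translate([1099, 377, 0]) cube([54, 135, 2129]);
translate([247, 377, 2129]) cube([906, 135, 45]);


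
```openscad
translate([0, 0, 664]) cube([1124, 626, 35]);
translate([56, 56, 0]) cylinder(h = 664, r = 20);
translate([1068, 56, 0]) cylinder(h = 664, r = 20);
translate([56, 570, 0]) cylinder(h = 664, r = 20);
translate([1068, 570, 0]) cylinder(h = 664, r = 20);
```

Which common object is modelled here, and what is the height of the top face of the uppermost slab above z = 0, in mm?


A table. The table height is 699 mm.

A 1124×626×35 slab sits at z = 664 on four Ø40 mm round legs — a table. The top surface is at 664 + 35 = 699 mm.


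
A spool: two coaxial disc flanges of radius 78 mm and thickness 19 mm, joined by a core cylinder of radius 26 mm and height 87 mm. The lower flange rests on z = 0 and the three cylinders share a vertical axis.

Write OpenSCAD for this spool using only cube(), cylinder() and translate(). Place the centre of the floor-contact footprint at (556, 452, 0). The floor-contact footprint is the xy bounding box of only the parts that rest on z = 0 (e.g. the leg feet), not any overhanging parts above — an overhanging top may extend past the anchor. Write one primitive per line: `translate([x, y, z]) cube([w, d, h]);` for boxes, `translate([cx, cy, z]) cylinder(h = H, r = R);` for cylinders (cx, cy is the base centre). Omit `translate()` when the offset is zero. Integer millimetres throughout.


translate([556, 452, 0]) cylinder(h = 19, r = 78);
translate([556, 452, 19]) cylinder(h = 87, r = 26);
translate([556, 452, 106]) cylinder(h = 19, r = 78);


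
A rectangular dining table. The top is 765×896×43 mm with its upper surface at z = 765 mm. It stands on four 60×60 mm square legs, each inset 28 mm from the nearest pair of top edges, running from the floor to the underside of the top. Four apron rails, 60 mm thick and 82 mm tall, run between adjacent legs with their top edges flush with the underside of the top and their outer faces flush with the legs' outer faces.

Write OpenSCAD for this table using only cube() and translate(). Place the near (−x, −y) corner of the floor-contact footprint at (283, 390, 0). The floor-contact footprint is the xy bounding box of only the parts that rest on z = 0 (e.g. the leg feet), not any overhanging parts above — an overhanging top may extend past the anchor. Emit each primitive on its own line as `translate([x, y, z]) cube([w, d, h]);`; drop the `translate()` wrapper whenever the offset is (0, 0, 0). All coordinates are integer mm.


translate([255, 362, 722]) cube([765, 896, 43]);
translate([283, 390, 0]) cube([60, 60, 722]);
translate([932, 390, 0]) cube([60, 60, 722]);
translate([283, 1170, 0]) cube([60, 60, 722]);
translate([932, 1170, 0]) cube([60, 60, 722]);
translate([343, 390, 640]) cube([589, 60, 82]);
translate([343, 1170, 640]) cube([589, 60, 82]);
translate([283, 450, 640]) cube([60, 720, 82]);
translate([932, 450, 640]) cube([60, 720, 82]);


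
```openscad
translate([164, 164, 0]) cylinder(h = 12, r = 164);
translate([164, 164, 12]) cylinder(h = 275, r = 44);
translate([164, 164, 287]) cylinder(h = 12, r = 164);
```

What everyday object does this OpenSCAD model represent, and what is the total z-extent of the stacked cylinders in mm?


A spool. The overall height is 299 mm.

Three coaxial cylinders, large–small–large — a spool. Two 12 mm flanges and a 275 mm core give 12 + 275 + 12 = 299 mm.


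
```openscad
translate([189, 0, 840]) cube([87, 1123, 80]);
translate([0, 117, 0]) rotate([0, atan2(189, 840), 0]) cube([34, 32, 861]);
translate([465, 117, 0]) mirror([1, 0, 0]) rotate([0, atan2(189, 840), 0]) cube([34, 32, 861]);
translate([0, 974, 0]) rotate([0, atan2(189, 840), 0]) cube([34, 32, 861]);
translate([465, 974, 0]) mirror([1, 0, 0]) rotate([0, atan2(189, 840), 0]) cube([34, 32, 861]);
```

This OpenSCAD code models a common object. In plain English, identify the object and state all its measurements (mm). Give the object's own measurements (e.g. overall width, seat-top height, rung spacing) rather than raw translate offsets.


A sawhorse. A 87×1123×80 mm beam (x, y, z) sits on two A-frame leg pairs. Each pair is two raked legs of 34×32 mm section (32 mm along y) splaying symmetrically in x. Each leg rises 840 mm vertically over 189 mm of horizontal reach and is 861 mm long along its own axis. Every leg's outer bottom edge rests on the floor and its outer top edge meets a bottom edge of the beam — the left legs (tilting toward +x) meet the beam's −x bottom edge, the right legs (their mirror images, tilting toward −x) meet its +x bottom edge — so the leg tops tuck under the beam, the beam's underside is 840 mm above the floor, and the feet are 465 mm apart outside-to-outside with the beam centred between them. The two leg pairs are set in 117 mm from either end of the beam.


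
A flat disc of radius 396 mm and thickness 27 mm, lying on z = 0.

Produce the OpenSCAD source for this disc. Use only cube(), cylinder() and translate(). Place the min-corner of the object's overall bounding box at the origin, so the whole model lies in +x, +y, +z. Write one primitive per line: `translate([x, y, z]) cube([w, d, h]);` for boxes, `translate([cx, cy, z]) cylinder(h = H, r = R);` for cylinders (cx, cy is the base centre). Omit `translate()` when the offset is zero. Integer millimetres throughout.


translate([396, 396, 0]) cylinder(h = 27, r = 396);


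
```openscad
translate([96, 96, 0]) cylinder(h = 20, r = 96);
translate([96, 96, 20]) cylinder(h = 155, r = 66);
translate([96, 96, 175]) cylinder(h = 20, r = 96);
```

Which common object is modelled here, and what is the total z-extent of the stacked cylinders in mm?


A spool. The overall height is 195 mm.

Three coaxial cylinders, large–small–large — a spool. Two 20 mm flanges and a 155 mm core give 20 + 155 + 20 = 195 mm.


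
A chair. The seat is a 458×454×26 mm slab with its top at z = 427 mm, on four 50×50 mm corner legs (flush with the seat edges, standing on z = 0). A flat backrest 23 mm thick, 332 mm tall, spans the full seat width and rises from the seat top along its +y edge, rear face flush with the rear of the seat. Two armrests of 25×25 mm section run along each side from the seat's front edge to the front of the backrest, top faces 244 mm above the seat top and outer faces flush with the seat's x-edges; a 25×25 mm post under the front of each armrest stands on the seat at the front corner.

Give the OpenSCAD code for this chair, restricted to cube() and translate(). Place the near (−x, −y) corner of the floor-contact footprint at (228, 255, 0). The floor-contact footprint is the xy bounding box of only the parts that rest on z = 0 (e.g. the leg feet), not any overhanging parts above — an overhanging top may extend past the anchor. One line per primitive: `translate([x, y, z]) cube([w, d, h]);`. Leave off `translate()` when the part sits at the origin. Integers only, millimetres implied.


translate([228, 255, 401]) cube([458, 454, 26]);
translate([228, 255, 0]) cube([50, 50, 401]);
translate([636, 255, 0]) cube([50, 50, 401]);
translate([228, 659, 0]) cube([50, 50, 401]);
translate([636, 659, 0]) cube([50, 50, 401]);
translate([228, 686, 427]) cube([458, 23, 332]);
translate([228, 255, 646]) cube([25, 431, 25]);
translate([661, 255, 646]) cube([25, 431, 25]);
translate([228, 255, 427]) cube([25, 25, 219]);
translate([661, 255, 427]) cube([25, 25, 219]);


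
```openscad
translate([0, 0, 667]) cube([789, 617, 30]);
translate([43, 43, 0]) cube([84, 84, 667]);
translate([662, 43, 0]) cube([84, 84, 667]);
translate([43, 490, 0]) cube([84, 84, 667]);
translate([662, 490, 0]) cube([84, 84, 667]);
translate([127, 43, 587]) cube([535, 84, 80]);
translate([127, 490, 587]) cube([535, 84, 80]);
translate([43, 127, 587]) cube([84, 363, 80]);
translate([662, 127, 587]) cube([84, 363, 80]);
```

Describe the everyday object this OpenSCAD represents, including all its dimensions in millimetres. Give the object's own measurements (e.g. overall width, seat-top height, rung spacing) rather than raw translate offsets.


A table: top 789 mm (x) × 617 mm (y), 30 mm thick, upper face at z = 697 mm, on four 84×84 mm square legs, each inset 43 mm from the nearest pair of top edges from z = 0 to the bottom of the top. Four apron rails, 84 mm thick and 80 mm tall, run between adjacent legs with their top edges flush with the underside of the top and their outer faces flush with the legs' outer faces.


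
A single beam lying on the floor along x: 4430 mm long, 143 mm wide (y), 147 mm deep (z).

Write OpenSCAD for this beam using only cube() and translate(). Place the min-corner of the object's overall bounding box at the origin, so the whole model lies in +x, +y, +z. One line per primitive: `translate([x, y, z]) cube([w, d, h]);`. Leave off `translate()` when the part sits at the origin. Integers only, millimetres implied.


cube([4430, 143, 147]);


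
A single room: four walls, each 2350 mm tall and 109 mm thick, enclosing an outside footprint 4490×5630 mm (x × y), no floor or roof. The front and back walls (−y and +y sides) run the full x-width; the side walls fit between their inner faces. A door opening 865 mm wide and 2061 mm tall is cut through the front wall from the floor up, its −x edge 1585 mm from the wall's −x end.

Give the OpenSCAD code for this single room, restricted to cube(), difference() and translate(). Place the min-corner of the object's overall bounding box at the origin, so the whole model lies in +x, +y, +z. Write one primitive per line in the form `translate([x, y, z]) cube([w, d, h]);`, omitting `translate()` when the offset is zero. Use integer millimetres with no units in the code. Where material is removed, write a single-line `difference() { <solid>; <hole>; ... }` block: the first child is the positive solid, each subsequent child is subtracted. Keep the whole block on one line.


difference() { cube([4490, 109, 2350]); translate([1585, 0, 0]) cube([865, 109, 2061]); }
translate([0, 5521, 0]) cube([4490, 109, 2350]);
translate([0, 109, 0]) cube([109, 5412, 2350]);
translate([4381, 109, 0]) cube([109, 5412, 2350]);
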